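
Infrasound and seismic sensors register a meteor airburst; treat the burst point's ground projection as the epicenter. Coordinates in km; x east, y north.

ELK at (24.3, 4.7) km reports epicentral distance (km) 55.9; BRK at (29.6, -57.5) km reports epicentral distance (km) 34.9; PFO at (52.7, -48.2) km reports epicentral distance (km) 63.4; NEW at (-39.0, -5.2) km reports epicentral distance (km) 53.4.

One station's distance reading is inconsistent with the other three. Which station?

Solve using three stations at a time. Using ELK, BRK, NEW (subtract circle equations pairwise → linear system) gives (x, y) ≈ (-2.6, -44.2).
Distances from that point to each station vs reported:
  ELK: calculated 55.9 vs reported 55.9 → residual 0.0 km
  BRK: calculated 34.8 vs reported 34.9 → residual 0.1 km
  PFO: calculated 55.5 vs reported 63.4 → residual 7.9 km
  NEW: calculated 53.4 vs reported 53.4 → residual 0.0 km
ELK, BRK, NEW are mutually consistent (residuals ≈ 0); PFO is off by 7.9 km.

PFO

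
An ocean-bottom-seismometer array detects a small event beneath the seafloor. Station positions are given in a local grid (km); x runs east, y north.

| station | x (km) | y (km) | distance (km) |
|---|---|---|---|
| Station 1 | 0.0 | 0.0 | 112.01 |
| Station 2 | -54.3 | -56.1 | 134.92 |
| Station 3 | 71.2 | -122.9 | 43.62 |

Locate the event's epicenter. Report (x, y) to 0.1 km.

Circle about each station: x² + y² = 112.01²; (x + 54.3)² + (y + 56.1)² = 134.92²; (x − 71.2)² + (y + 122.9)² = 43.62².
Subtracting the Station 1 equation from the Station 2 and Station 3 equations removes the quadratic terms:
-108.6 x − 112.2 y = 438.53
142.4 x − 245.8 y = 30817.39
Solving the 2×2 system: x ≈ 78.5, y ≈ -79.9 km.
Check against Station 1 (with the unrounded x, y): √(x²+y²) = 112.01 ≈ 112.01 km. ✓

(78.5, -79.9)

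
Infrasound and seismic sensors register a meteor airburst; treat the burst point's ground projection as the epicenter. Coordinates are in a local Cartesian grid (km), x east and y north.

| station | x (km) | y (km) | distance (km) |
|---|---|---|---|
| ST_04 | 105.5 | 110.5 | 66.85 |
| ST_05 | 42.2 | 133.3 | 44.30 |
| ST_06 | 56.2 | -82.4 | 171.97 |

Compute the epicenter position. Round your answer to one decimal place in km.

x ≈ 42.2 km, y ≈ 89.0 km

Circle about each station: (x − 105.5)² + (y − 110.5)² = 66.85²; (x − 42.2)² + (y − 133.3)² = 44.30²; (x − 56.2)² + (y + 82.4)² = 171.97².
Subtracting the ST_04 equation from the ST_05 and ST_06 equations removes the quadratic terms:
-126.6 x + 45.6 y = -1284.34
-98.6 x − 385.8 y = -38497.06
Solving the 2×2 system: x ≈ 42.2, y ≈ 89.0 km.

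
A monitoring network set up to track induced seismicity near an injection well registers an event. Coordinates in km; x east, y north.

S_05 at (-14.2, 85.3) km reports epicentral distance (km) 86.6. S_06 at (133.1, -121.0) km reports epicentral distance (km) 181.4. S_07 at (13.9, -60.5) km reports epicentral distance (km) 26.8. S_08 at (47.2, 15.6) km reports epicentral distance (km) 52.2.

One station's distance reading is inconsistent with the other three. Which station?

Solve using three stations at a time. Using S_05, S_06, S_08 (subtract circle equations pairwise → linear system) gives (x, y) ≈ (-2.3, -0.4).
Distances from that point to each station vs reported:
  S_05: calculated 86.5 vs reported 86.6 → residual 0.1 km
  S_06: calculated 181.3 vs reported 181.4 → residual 0.1 km
  S_07: calculated 62.3 vs reported 26.8 → residual 35.5 km
  S_08: calculated 52.0 vs reported 52.2 → residual 0.2 km
S_05, S_06, S_08 are mutually consistent (residuals ≈ 0); S_07 is off by 35.5 km.

S_07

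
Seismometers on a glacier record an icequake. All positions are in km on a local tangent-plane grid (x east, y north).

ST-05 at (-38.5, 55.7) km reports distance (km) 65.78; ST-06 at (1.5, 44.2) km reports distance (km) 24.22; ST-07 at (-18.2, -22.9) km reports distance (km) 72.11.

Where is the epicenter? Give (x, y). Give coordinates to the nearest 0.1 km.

24.1 km east, 35.5 km north

Circle about each station: (x + 38.5)² + (y − 55.7)² = 65.78²; (x − 1.5)² + (y − 44.2)² = 24.22²; (x + 18.2)² + (y + 22.9)² = 72.11².
Subtracting pairs of circle equations eliminates x²+y² and gives linear equations (the radical axes):
80.0 x − 23.0 y = 1111.55
40.6 x − 157.2 y = -4601.93
Solving the 2×2 system: x ≈ 24.1, y ≈ 35.5 km.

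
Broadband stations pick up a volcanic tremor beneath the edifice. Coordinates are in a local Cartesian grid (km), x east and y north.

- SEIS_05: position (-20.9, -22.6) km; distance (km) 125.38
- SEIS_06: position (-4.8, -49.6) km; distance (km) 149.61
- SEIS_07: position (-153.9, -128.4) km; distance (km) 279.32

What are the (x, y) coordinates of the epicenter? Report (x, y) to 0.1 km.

(7.6, 99.5)

Circle about each station: (x + 20.9)² + (y + 22.6)² = 125.38²; (x + 4.8)² + (y + 49.6)² = 149.61²; (x + 153.9)² + (y + 128.4)² = 279.32².
Subtracting pairs of circle equations eliminates x²+y² and gives linear equations (the radical axes):
32.2 x − 54.0 y = -5127.38
-266.0 x − 211.6 y = -23075.32
Solving the 2×2 system: x ≈ 7.6, y ≈ 99.5 km.
Check against SEIS_05 (with the unrounded x, y): √((x + 20.9)²+(y + 22.6)²) = 125.37 ≈ 125.38 km. ✓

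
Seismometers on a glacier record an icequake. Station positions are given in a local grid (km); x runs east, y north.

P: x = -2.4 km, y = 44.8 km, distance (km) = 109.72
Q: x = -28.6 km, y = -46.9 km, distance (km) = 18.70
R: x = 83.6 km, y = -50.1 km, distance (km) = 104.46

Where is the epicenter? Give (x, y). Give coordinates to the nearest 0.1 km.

Circle about each station: (x + 2.4)² + (y − 44.8)² = 109.72²; (x + 28.6)² + (y + 46.9)² = 18.70²; (x − 83.6)² + (y + 50.1)² = 104.46².
Subtracting pairs of circle equations eliminates x²+y² and gives linear equations (the radical axes):
-52.4 x − 183.4 y = 12693.56
172.0 x − 189.8 y = 8612.76
Solving the 2×2 system: x ≈ -20.0, y ≈ -63.5 km.
Check against P (with the unrounded x, y): √((x + 2.4)²+(y − 44.8)²) = 109.72 ≈ 109.72 km. ✓

(-20.0, -63.5)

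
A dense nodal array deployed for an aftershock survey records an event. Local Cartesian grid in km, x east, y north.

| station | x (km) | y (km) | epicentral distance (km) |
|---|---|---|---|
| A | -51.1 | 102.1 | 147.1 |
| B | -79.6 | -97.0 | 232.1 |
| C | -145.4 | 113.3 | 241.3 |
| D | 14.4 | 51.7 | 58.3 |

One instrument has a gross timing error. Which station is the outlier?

D

Solve using three stations at a time. Using A, B, C (subtract circle equations pairwise → linear system) gives (x, y) ≈ (90.2, 61.2).
Distances from that point to each station vs reported:
  A: calculated 147.1 vs reported 147.1 → residual 0.0 km
  B: calculated 232.1 vs reported 232.1 → residual 0.0 km
  C: calculated 241.3 vs reported 241.3 → residual 0.0 km
  D: calculated 76.4 vs reported 58.3 → residual 18.1 km
A, B, C are mutually consistent (residuals ≈ 0); D is off by 18.1 km.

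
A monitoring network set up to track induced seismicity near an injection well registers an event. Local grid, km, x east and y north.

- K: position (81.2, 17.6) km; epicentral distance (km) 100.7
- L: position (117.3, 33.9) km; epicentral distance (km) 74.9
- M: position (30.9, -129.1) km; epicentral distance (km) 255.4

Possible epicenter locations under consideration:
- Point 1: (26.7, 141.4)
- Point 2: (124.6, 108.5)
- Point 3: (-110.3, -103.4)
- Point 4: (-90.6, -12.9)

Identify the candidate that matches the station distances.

Point 2

For each candidate, compare |candidate − station| to the reported distance:
Point 1: residuals K 34.6, L 65.7, M 15.1 → max 65.7 km
Point 2: residuals K 0.0, L 0.1, M 0.0 → max 0.1 km
Point 3: residuals K 125.8, L 190.9, M 111.9 → max 190.9 km
Point 4: residuals K 73.8, L 138.2, M 87.3 → max 138.2 km
Only Point 2 has all residuals ≈ 0.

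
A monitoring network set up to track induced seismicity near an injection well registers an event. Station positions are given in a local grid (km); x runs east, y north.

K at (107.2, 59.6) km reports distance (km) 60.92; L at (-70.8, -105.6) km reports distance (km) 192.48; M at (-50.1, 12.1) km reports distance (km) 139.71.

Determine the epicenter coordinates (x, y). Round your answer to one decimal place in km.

x ≈ 89.2 km, y ≈ 1.4 km

Circle about each station: (x − 107.2)² + (y − 59.6)² = 60.92²; (x + 70.8)² + (y + 105.6)² = 192.48²; (x + 50.1)² + (y − 12.1)² = 139.71².
Subtracting the K equation from the L and M equations removes the quadratic terms:
-356.0 x − 330.4 y = -32217.30
-314.6 x − 95.0 y = -28195.22
Solving the 2×2 system: x ≈ 89.2, y ≈ 1.4 km.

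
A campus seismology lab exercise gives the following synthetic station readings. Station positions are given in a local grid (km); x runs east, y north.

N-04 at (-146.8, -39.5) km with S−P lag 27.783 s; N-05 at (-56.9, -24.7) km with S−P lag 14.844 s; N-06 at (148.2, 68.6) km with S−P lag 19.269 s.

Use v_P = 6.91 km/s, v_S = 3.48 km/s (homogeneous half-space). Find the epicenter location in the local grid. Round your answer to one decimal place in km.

(47.1, -21.0)

Distance from S−P lag: d = Δt · v_P v_S / (v_P − v_S) = Δt · (6.91·3.48)/(6.91−3.48) ≈ 7.0107·Δt.
So d_N-04 = 194.78, d_N-05 = 104.07, d_N-06 = 135.09 km.
Circle about each station: (x + 146.8)² + (y + 39.5)² = 194.78²; (x + 56.9)² + (y + 24.7)² = 104.07²; (x − 148.2)² + (y − 68.6)² = 135.09².
Subtracting the N-04 equation from the N-05 and N-06 equations removes the quadratic terms:
179.8 x + 29.6 y = 7845.89
590.0 x + 216.2 y = 23248.65
Solving the 2×2 system: x ≈ 47.1, y ≈ -21.0 km.
Check against N-04 (with the unrounded x, y): √((x + 146.8)²+(y + 39.5)²) = 194.77 ≈ 194.78 km. ✓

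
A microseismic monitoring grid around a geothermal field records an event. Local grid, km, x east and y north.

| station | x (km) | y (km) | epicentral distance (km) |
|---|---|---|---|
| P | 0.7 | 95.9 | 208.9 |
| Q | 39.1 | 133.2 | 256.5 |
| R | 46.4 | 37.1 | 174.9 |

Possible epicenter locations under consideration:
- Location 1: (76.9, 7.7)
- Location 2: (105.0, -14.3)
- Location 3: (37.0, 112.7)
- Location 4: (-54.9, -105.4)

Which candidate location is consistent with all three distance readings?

Location 4

For each candidate, compare |candidate − station| to the reported distance:
Location 1: residuals P 92.3, Q 125.4, R 132.5 → max 132.5 km
Location 2: residuals P 57.2, Q 94.9, R 97.0 → max 97.0 km
Location 3: residuals P 168.9, Q 235.9, R 98.7 → max 235.9 km
Location 4: residuals P 0.1, Q 0.1, R 0.1 → max 0.1 km
Only Location 4 has all residuals ≈ 0.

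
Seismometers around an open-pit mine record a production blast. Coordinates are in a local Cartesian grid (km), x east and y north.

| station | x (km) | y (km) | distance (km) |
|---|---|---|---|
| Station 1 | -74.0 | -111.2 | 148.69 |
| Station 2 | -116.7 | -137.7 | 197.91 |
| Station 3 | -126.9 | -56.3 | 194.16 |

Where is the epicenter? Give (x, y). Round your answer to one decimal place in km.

x ≈ 67.1 km, y ≈ -64.3 km

Circle about each station: (x + 74.0)² + (y + 111.2)² = 148.69²; (x + 116.7)² + (y + 137.7)² = 197.91²; (x + 126.9)² + (y + 56.3)² = 194.16².
Subtracting the Station 1 equation from the Station 2 and Station 3 equations removes the quadratic terms:
-85.4 x − 53.0 y = -2320.91
-105.8 x + 109.8 y = -14157.53
Solving the 2×2 system: x ≈ 67.1, y ≈ -64.3 km.
Check against Station 1 (with the unrounded x, y): √((x + 74.0)²+(y + 111.2)²) = 148.67 ≈ 148.69 km. ✓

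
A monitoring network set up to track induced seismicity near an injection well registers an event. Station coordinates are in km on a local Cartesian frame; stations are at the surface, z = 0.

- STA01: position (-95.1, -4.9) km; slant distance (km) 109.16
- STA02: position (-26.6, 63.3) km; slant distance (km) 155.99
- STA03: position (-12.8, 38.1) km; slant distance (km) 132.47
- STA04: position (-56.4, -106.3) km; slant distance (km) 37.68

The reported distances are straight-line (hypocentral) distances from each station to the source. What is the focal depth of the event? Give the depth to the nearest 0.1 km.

Each station gives a sphere (x−x_i)² + (y−y_i)² + z² = d_i² (stations at z=0).
Subtracting the STA01 sphere from STA02 and STA03: z² cancels, leaving linear equations in x and y:
137.0 x + 136.4 y = -16770.54
164.6 x + 86.0 y = -13084.97
Solving: x ≈ -32.103, y ≈ -90.707 km (keep extra digits for the depth step; rounded: -32.1, -90.7).
Then from the STA01 sphere: z² = 109.16² − (x + 95.1)² − (y + 4.9)² with x = -32.103, y = -90.707, so z ≈ 24.175 ≈ 24.2 km.

24.2 km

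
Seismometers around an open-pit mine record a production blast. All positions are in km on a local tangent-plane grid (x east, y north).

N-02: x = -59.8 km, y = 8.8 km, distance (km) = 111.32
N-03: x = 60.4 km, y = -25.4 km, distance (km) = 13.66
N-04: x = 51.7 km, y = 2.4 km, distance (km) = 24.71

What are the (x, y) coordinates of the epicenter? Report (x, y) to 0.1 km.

(47.2, -21.9)

Circle about each station: (x + 59.8)² + (y − 8.8)² = 111.32²; (x − 60.4)² + (y + 25.4)² = 13.66²; (x − 51.7)² + (y − 2.4)² = 24.71².
Subtracting the N-02 equation from the N-03 and N-04 equations removes the quadratic terms:
240.4 x − 68.4 y = 12845.39
223.0 x − 12.8 y = 10806.73
Solving the 2×2 system: x ≈ 47.2, y ≈ -21.9 km.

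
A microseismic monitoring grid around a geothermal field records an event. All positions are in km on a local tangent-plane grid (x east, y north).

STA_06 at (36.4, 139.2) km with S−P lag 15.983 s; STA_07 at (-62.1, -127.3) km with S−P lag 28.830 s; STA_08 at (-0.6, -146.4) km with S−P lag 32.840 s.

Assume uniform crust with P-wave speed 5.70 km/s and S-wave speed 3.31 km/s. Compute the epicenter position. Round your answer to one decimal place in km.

Distance from S−P lag: d = Δt · v_P v_S / (v_P − v_S) = Δt · (5.70·3.31)/(5.70−3.31) ≈ 7.8941·Δt.
So d_STA_06 = 126.17, d_STA_07 = 227.59, d_STA_08 = 259.24 km.
Circle about each station: (x − 36.4)² + (y − 139.2)² = 126.17²; (x + 62.1)² + (y + 127.3)² = 227.59²; (x + 0.6)² + (y + 146.4)² = 259.24².
Subtracting pairs of circle equations eliminates x²+y² and gives linear equations (the radical axes):
-197.0 x − 533.0 y = -36518.24
-74.0 x − 571.2 y = -50554.79
Solving the 2×2 system: x ≈ -83.3, y ≈ 99.3 km.

(-83.3, 99.3)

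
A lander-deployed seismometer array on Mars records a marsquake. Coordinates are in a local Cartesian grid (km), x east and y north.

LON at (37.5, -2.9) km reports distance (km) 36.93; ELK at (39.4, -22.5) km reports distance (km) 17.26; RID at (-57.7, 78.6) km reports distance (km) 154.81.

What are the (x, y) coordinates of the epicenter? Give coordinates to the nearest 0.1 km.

x ≈ 42.4 km, y ≈ -39.5 km

Circle about each station: (x − 37.5)² + (y + 2.9)² = 36.93²; (x − 39.4)² + (y + 22.5)² = 17.26²; (x + 57.7)² + (y − 78.6)² = 154.81².
Subtracting pairs of circle equations eliminates x²+y² and gives linear equations (the radical axes):
3.8 x − 39.2 y = 1709.87
-190.4 x + 163.0 y = -14509.72
Solving the 2×2 system: x ≈ 42.4, y ≈ -39.5 km.
Check against LON (with the unrounded x, y): √((x − 37.5)²+(y + 2.9)²) = 36.93 ≈ 36.93 km. ✓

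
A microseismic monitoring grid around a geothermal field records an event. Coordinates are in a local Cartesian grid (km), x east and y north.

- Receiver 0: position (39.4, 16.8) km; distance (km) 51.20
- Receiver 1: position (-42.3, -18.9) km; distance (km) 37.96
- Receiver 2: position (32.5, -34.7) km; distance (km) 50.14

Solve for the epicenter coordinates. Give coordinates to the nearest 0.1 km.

x ≈ -7.3 km, y ≈ -4.2 km

Circle about each station: (x − 39.4)² + (y − 16.8)² = 51.20²; (x + 42.3)² + (y + 18.9)² = 37.96²; (x − 32.5)² + (y + 34.7)² = 50.14².
Subtracting the Receiver 0 equation from the Receiver 1 and Receiver 2 equations removes the quadratic terms:
-163.4 x − 71.4 y = 1492.38
-13.8 x − 103.0 y = 533.16
Solving the 2×2 system: x ≈ -7.3, y ≈ -4.2 km.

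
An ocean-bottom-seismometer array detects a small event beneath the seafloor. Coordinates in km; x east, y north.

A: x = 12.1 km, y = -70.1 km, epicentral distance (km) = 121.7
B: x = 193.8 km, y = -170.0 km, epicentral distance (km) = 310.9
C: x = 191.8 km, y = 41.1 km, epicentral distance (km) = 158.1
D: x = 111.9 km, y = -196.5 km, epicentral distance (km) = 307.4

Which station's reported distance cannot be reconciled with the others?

A

Solve using three stations at a time. Using B, C, D (subtract circle equations pairwise → linear system) gives (x, y) ≈ (46.7, 103.9).
Distances from that point to each station vs reported:
  A: calculated 177.4 vs reported 121.7 → residual 55.7 km
  B: calculated 310.9 vs reported 310.9 → residual 0.0 km
  C: calculated 158.1 vs reported 158.1 → residual 0.0 km
  D: calculated 307.4 vs reported 307.4 → residual 0.0 km
B, C, D are mutually consistent (residuals ≈ 0); A is off by 55.7 km.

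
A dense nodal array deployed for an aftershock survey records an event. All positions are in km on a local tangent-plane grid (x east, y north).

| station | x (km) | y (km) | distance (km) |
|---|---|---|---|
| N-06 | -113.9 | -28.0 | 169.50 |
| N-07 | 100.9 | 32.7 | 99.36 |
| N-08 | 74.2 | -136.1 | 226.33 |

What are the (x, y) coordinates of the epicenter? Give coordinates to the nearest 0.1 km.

x ≈ 14.8 km, y ≈ 82.3 km

Circle about each station: (x + 113.9)² + (y + 28.0)² = 169.50²; (x − 100.9)² + (y − 32.7)² = 99.36²; (x − 74.2)² + (y + 136.1)² = 226.33².
Subtracting pairs of circle equations eliminates x²+y² and gives linear equations (the radical axes):
429.6 x + 121.4 y = 16350.73
376.2 x − 216.2 y = -12223.38
Solving the 2×2 system: x ≈ 14.8, y ≈ 82.3 km.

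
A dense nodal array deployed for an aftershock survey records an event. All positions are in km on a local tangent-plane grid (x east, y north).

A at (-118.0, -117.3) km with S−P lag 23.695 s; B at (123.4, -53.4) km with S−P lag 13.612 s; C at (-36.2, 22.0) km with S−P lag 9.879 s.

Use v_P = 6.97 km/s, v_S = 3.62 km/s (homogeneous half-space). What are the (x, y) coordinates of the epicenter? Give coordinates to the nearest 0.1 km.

Distance from S−P lag: d = Δt · v_P v_S / (v_P − v_S) = Δt · (6.97·3.62)/(6.97−3.62) ≈ 7.5318·Δt.
So d_A = 178.47, d_B = 102.52, d_C = 74.41 km.
Circle about each station: (x + 118.0)² + (y + 117.3)² = 178.47²; (x − 123.4)² + (y + 53.4)² = 102.52²; (x + 36.2)² + (y − 22.0)² = 74.41².
Subtracting the A equation from the B and C equations removes the quadratic terms:
482.8 x + 127.8 y = 11737.02
163.6 x + 278.6 y = 425.84
Solving the 2×2 system: x ≈ 28.3, y ≈ -15.1 km.
Check against A (with the unrounded x, y): √((x + 118.0)²+(y + 117.3)²) = 178.47 ≈ 178.47 km. ✓

x ≈ 28.3 km, y ≈ -15.1 km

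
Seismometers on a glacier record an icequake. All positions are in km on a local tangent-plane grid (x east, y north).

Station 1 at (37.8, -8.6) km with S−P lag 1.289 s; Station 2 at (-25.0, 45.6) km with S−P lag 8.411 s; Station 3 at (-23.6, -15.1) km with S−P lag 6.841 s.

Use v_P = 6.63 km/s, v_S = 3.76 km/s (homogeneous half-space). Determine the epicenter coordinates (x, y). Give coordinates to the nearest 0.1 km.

(33.4, 1.7)

Distance from S−P lag: d = Δt · v_P v_S / (v_P − v_S) = Δt · (6.63·3.76)/(6.63−3.76) ≈ 8.6860·Δt.
So d_Station 1 = 11.20, d_Station 2 = 73.06, d_Station 3 = 59.42 km.
Circle about each station: (x − 37.8)² + (y + 8.6)² = 11.20²; (x + 25.0)² + (y − 45.6)² = 73.06²; (x + 23.6)² + (y + 15.1)² = 59.42².
Subtracting the Station 1 equation from the Station 2 and Station 3 equations removes the quadratic terms:
-125.6 x + 108.4 y = -4010.76
-122.8 x − 13.0 y = -4123.13
Solving the 2×2 system: x ≈ 33.4, y ≈ 1.7 km.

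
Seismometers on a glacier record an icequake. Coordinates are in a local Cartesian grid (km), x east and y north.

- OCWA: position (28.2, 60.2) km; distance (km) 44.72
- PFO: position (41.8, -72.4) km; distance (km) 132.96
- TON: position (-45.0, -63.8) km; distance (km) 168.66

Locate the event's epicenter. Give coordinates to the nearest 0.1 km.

Circle about each station: (x − 28.2)² + (y − 60.2)² = 44.72²; (x − 41.8)² + (y + 72.4)² = 132.96²; (x + 45.0)² + (y + 63.8)² = 168.66².
Subtracting the OCWA equation from the PFO and TON equations removes the quadratic terms:
27.2 x − 265.2 y = -13108.76
-146.4 x − 248.0 y = -24770.16
Solving the 2×2 system: x ≈ 72.8, y ≈ 56.9 km.

(72.8, 56.9)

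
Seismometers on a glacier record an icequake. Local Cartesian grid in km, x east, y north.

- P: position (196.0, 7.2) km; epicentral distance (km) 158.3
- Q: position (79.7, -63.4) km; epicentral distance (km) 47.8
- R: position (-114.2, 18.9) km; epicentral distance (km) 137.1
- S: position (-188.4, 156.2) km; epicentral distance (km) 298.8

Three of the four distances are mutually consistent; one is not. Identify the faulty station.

Solve using three stations at a time. Using P, Q, S (subtract circle equations pairwise → linear system) gives (x, y) ≈ (42.9, -33.0).
Distances from that point to each station vs reported:
  P: calculated 158.3 vs reported 158.3 → residual 0.0 km
  Q: calculated 47.8 vs reported 47.8 → residual 0.0 km
  R: calculated 165.4 vs reported 137.1 → residual 28.3 km
  S: calculated 298.8 vs reported 298.8 → residual 0.0 km
P, Q, S are mutually consistent (residuals ≈ 0); R is off by 28.3 km.

R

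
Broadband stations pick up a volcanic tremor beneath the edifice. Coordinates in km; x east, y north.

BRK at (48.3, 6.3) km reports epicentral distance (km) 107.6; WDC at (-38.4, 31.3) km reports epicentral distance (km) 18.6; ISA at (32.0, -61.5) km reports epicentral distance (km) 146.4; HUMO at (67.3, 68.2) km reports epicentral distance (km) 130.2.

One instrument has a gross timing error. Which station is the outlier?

Solve using three stations at a time. Using BRK, WDC, HUMO (subtract circle equations pairwise → linear system) gives (x, y) ≈ (-56.9, 29.0).
Distances from that point to each station vs reported:
  BRK: calculated 107.6 vs reported 107.6 → residual 0.0 km
  WDC: calculated 18.6 vs reported 18.6 → residual 0.0 km
  ISA: calculated 126.9 vs reported 146.4 → residual 19.5 km
  HUMO: calculated 130.2 vs reported 130.2 → residual 0.0 km
BRK, WDC, HUMO are mutually consistent (residuals ≈ 0); ISA is off by 19.5 km.

ISA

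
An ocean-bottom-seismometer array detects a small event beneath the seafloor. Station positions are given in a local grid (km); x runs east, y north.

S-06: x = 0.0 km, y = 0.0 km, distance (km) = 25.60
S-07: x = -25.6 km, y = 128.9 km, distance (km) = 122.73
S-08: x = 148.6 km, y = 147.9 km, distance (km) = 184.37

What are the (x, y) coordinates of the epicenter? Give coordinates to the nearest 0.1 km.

20.6 km east, 15.2 km north

Circle about each station: x² + y² = 25.60²; (x + 25.6)² + (y − 128.9)² = 122.73²; (x − 148.6)² + (y − 147.9)² = 184.37².
Subtracting the S-06 equation from the S-07 and S-08 equations removes the quadratic terms:
-51.2 x + 257.8 y = 2863.28
297.2 x + 295.8 y = 10619.43
Solving the 2×2 system: x ≈ 20.6, y ≈ 15.2 km.
Check against S-06 (with the unrounded x, y): √(x²+y²) = 25.60 ≈ 25.60 km. ✓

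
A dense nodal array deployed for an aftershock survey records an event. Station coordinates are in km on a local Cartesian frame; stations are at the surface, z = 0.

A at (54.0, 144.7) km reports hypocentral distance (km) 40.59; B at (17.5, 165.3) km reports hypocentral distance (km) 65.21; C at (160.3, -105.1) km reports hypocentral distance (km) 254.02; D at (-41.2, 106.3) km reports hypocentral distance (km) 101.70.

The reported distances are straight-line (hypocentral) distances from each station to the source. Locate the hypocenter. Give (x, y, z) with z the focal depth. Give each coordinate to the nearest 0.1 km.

Each station gives a sphere (x−x_i)² + (y−y_i)² + z² = d_i² (stations at z=0).
Subtracting the A sphere from B and C: z² cancels, leaving linear equations in x and y:
-73.0 x + 41.2 y = 1171.45
212.6 x − 499.6 y = -49990.60
Solving: x ≈ 53.203, y ≈ 122.701 km (keep extra digits for the depth step; rounded: 53.2, 122.7).
Then from the A sphere: z² = 40.59² − (x − 54.0)² − (y − 144.7)² with x = 53.203, y = 122.701, so z ≈ 34.102 ≈ 34.1 km.

(53.2, 122.7, 34.1)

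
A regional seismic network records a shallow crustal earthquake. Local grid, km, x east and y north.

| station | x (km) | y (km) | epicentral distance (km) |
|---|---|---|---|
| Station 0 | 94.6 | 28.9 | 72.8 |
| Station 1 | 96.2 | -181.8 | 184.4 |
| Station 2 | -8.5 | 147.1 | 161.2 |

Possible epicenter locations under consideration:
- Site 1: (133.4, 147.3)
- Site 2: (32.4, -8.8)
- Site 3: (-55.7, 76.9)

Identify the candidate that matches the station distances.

Site 2

For each candidate, compare |candidate − station| to the reported distance:
Site 1: residuals Station 0 51.8, Station 1 146.8, Station 2 19.3 → max 146.8 km
Site 2: residuals Station 0 0.1, Station 1 0.0, Station 2 0.0 → max 0.1 km
Site 3: residuals Station 0 85.0, Station 1 115.6, Station 2 76.6 → max 115.6 km
Only Site 2 has all residuals ≈ 0.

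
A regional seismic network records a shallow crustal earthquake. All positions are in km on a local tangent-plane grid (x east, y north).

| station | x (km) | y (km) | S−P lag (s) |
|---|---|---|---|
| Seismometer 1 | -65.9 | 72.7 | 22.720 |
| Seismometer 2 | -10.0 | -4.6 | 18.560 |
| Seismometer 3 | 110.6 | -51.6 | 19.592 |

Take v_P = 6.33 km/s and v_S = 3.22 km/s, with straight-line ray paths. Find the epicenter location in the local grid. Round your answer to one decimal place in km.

(83.0, 73.8)

Distance from S−P lag: d = Δt · v_P v_S / (v_P − v_S) = Δt · (6.33·3.22)/(6.33−3.22) ≈ 6.5539·Δt.
So d_Seismometer 1 = 148.90, d_Seismometer 2 = 121.64, d_Seismometer 3 = 128.40 km.
Circle about each station: (x + 65.9)² + (y − 72.7)² = 148.90²; (x + 10.0)² + (y + 4.6)² = 121.64²; (x − 110.6)² + (y + 51.6)² = 128.40².
Subtracting the Seismometer 1 equation from the Seismometer 2 and Seismometer 3 equations removes the quadratic terms:
111.8 x − 154.6 y = -2132.02
353.0 x − 248.6 y = 10951.47
Solving the 2×2 system: x ≈ 83.0, y ≈ 73.8 km.
Check against Seismometer 1 (with the unrounded x, y): √((x + 65.9)²+(y − 72.7)²) = 148.92 ≈ 148.90 km. ✓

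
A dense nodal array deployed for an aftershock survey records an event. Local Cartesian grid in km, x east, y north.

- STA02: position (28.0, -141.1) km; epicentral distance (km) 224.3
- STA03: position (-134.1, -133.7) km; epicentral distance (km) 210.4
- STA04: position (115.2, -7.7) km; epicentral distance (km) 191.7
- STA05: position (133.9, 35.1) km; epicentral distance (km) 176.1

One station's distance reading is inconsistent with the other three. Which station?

STA05

Solve using three stations at a time. Using STA02, STA03, STA04 (subtract circle equations pairwise → linear system) gives (x, y) ≈ (-62.5, 64.1).
Distances from that point to each station vs reported:
  STA02: calculated 224.2 vs reported 224.3 → residual 0.1 km
  STA03: calculated 210.3 vs reported 210.4 → residual 0.1 km
  STA04: calculated 191.6 vs reported 191.7 → residual 0.1 km
  STA05: calculated 198.5 vs reported 176.1 → residual 22.4 km
STA02, STA03, STA04 are mutually consistent (residuals ≈ 0); STA05 is off by 22.4 km.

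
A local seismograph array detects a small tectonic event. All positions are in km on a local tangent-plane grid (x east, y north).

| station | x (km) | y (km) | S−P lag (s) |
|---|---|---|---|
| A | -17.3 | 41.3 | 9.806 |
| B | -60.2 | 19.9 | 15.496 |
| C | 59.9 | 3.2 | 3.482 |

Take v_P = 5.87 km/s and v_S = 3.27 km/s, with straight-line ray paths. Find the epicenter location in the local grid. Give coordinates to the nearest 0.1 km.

Distance from S−P lag: d = Δt · v_P v_S / (v_P − v_S) = Δt · (5.87·3.27)/(5.87−3.27) ≈ 7.3827·Δt.
So d_A = 72.39, d_B = 114.40, d_C = 25.71 km.
Circle about each station: (x + 17.3)² + (y − 41.3)² = 72.39²; (x + 60.2)² + (y − 19.9)² = 114.40²; (x − 59.9)² + (y − 3.2)² = 25.71².
Subtracting pairs of circle equations eliminates x²+y² and gives linear equations (the radical axes):
-85.8 x − 42.8 y = -5831.98
154.4 x − 76.2 y = 6172.58
Solving the 2×2 system: x ≈ 53.9, y ≈ 28.2 km.

x ≈ 53.9 km, y ≈ 28.2 km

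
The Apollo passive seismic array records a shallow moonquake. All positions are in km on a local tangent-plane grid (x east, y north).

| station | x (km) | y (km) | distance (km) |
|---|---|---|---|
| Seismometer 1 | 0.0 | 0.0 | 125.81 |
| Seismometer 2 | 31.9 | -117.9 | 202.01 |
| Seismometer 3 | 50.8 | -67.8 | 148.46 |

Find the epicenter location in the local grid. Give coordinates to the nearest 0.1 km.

(104.0, 70.8)

Circle about each station: x² + y² = 125.81²; (x − 31.9)² + (y + 117.9)² = 202.01²; (x − 50.8)² + (y + 67.8)² = 148.46².
Subtracting pairs of circle equations eliminates x²+y² and gives linear equations (the radical axes):
63.8 x − 235.8 y = -10061.86
101.6 x − 135.6 y = 965.26
Solving the 2×2 system: x ≈ 104.0, y ≈ 70.8 km.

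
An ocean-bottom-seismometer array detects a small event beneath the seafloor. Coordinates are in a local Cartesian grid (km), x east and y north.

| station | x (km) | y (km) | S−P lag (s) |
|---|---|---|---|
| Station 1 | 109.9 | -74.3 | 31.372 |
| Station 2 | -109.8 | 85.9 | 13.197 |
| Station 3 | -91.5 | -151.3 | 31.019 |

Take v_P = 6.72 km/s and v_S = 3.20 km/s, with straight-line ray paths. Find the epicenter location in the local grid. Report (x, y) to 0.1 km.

Distance from S−P lag: d = Δt · v_P v_S / (v_P − v_S) = Δt · (6.72·3.20)/(6.72−3.20) ≈ 6.1091·Δt.
So d_Station 1 = 191.65, d_Station 2 = 80.62, d_Station 3 = 189.50 km.
Circle about each station: (x − 109.9)² + (y + 74.3)² = 191.65²; (x + 109.8)² + (y − 85.9)² = 80.62²; (x + 91.5)² + (y + 151.3)² = 189.50².
Subtracting the Station 1 equation from the Station 2 and Station 3 equations removes the quadratic terms:
-439.4 x + 320.4 y = 32066.49
-402.8 x − 154.0 y = 14484.91
Solving the 2×2 system: x ≈ -48.7, y ≈ 33.3 km.
Check against Station 1 (with the unrounded x, y): √((x − 109.9)²+(y + 74.3)²) = 191.65 ≈ 191.65 km. ✓

(-48.7, 33.3)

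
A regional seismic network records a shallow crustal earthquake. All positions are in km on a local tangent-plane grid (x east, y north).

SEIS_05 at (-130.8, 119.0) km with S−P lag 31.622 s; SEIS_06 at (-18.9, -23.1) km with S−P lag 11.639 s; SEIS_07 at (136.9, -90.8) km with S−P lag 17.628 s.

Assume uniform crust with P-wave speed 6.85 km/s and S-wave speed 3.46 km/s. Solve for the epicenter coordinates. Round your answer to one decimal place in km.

57.9 km east, 3.8 km north

Distance from S−P lag: d = Δt · v_P v_S / (v_P − v_S) = Δt · (6.85·3.46)/(6.85−3.46) ≈ 6.9914·Δt.
So d_SEIS_05 = 221.08, d_SEIS_06 = 81.37, d_SEIS_07 = 123.25 km.
Circle about each station: (x + 130.8)² + (y − 119.0)² = 221.08²; (x + 18.9)² + (y + 23.1)² = 81.37²; (x − 136.9)² + (y + 90.8)² = 123.25².
Subtracting pairs of circle equations eliminates x²+y² and gives linear equations (the radical axes):
223.8 x − 284.2 y = 11876.47
535.4 x − 419.6 y = 29402.41
Solving the 2×2 system: x ≈ 57.9, y ≈ 3.8 km.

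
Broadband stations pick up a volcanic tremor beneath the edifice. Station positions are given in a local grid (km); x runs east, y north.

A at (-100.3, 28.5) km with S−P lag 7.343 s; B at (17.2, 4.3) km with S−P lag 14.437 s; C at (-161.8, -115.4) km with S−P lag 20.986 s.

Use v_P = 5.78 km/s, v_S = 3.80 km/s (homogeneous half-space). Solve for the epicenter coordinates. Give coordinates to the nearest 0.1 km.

Distance from S−P lag: d = Δt · v_P v_S / (v_P − v_S) = Δt · (5.78·3.80)/(5.78−3.80) ≈ 11.0929·Δt.
So d_A = 81.46, d_B = 160.15, d_C = 232.80 km.
Circle about each station: (x + 100.3)² + (y − 28.5)² = 81.46²; (x − 17.2)² + (y − 4.3)² = 160.15²; (x + 161.8)² + (y + 115.4)² = 232.80².
Subtracting the A equation from the B and C equations removes the quadratic terms:
235.0 x − 48.4 y = -29570.30
-123.0 x − 287.8 y = -18936.05
Solving the 2×2 system: x ≈ -103.2, y ≈ 109.9 km.
Check against A (with the unrounded x, y): √((x + 100.3)²+(y − 28.5)²) = 81.45 ≈ 81.46 km. ✓

(-103.2, 109.9)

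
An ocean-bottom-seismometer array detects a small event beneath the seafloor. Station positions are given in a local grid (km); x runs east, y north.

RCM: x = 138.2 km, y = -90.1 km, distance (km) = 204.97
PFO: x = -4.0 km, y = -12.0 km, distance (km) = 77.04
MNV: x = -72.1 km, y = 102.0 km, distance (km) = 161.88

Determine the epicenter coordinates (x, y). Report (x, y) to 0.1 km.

Circle about each station: (x − 138.2)² + (y + 90.1)² = 204.97²; (x + 4.0)² + (y + 12.0)² = 77.04²; (x + 72.1)² + (y − 102.0)² = 161.88².
Subtracting pairs of circle equations eliminates x²+y² and gives linear equations (the radical axes):
-284.4 x + 156.2 y = 9020.29
-420.6 x + 384.2 y = 4192.73
Solving the 2×2 system: x ≈ -64.5, y ≈ -59.7 km.
Check against RCM (with the unrounded x, y): √((x − 138.2)²+(y + 90.1)²) = 204.98 ≈ 204.97 km. ✓

x ≈ -64.5 km, y ≈ -59.7 km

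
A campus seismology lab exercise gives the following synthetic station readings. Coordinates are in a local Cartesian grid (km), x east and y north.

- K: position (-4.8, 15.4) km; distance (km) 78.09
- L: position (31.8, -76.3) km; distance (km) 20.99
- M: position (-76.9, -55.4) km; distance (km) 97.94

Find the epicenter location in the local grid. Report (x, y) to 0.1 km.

Circle about each station: (x + 4.8)² + (y − 15.4)² = 78.09²; (x − 31.8)² + (y + 76.3)² = 20.99²; (x + 76.9)² + (y + 55.4)² = 97.94².
Subtracting the K equation from the L and M equations removes the quadratic terms:
73.2 x − 183.4 y = 12230.20
-144.2 x − 141.6 y = 5228.37
Solving the 2×2 system: x ≈ 21.0, y ≈ -58.3 km.
Check against K (with the unrounded x, y): √((x + 4.8)²+(y − 15.4)²) = 78.09 ≈ 78.09 km. ✓

(21.0, -58.3)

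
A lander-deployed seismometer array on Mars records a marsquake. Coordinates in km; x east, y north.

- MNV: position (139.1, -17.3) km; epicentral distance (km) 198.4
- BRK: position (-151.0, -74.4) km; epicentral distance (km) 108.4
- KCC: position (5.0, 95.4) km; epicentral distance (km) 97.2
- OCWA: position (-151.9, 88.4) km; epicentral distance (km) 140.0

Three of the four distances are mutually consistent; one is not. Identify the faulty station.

KCC

Solve using three stations at a time. Using MNV, BRK, OCWA (subtract circle equations pairwise → linear system) gives (x, y) ≈ (-59.3, -16.6).
Distances from that point to each station vs reported:
  MNV: calculated 198.4 vs reported 198.4 → residual 0.0 km
  BRK: calculated 108.4 vs reported 108.4 → residual 0.0 km
  KCC: calculated 129.1 vs reported 97.2 → residual 31.9 km
  OCWA: calculated 140.0 vs reported 140.0 → residual 0.0 km
MNV, BRK, OCWA are mutually consistent (residuals ≈ 0); KCC is off by 31.9 km.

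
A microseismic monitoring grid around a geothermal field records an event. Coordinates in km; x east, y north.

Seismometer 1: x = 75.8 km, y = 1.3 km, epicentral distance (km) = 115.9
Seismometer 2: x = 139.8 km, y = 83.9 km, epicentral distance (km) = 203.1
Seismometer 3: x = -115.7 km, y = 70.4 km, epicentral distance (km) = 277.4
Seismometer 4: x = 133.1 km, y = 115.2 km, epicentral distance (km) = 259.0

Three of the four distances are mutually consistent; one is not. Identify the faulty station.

Solve using three stations at a time. Using Seismometer 1, Seismometer 2, Seismometer 3 (subtract circle equations pairwise → linear system) gives (x, y) ≈ (92.0, -113.5).
Distances from that point to each station vs reported:
  Seismometer 1: calculated 116.0 vs reported 115.9 → residual 0.1 km
  Seismometer 2: calculated 203.1 vs reported 203.1 → residual 0.0 km
  Seismometer 3: calculated 277.4 vs reported 277.4 → residual 0.0 km
  Seismometer 4: calculated 232.4 vs reported 259.0 → residual 26.6 km
Seismometer 1, Seismometer 2, Seismometer 3 are mutually consistent (residuals ≈ 0); Seismometer 4 is off by 26.6 km.

Seismometer 4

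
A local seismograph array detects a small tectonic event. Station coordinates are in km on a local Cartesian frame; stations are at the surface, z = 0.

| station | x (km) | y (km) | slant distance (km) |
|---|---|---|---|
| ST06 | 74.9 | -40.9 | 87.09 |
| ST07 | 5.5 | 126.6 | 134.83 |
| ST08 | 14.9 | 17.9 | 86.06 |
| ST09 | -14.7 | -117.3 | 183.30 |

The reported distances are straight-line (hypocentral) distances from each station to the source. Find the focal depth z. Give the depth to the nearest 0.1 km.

Each station gives a sphere (x−x_i)² + (y−y_i)² + z² = d_i² (stations at z=0).
Subtracting the ST06 sphere from ST07 and ST08: z² cancels, leaving linear equations in x and y:
-138.8 x + 335.0 y = -1819.47
-120.0 x + 117.6 y = -6562.06
Solving: x ≈ 83.105, y ≈ 29.002 km (keep extra digits for the depth step; rounded: 83.1, 29.0).
Then from the ST06 sphere: z² = 87.09² − (x − 74.9)² − (y + 40.9)² with x = 83.105, y = 29.002, so z ≈ 51.294 ≈ 51.3 km.

depth ≈ 51.3 km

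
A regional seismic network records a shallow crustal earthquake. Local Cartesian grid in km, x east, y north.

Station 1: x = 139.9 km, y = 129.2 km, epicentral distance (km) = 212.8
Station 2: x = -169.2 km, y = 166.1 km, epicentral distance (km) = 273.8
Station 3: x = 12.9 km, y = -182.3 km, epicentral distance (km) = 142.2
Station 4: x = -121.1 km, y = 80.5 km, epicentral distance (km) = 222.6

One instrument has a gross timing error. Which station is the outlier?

Solve using three stations at a time. Using Station 1, Station 2, Station 3 (subtract circle equations pairwise → linear system) gives (x, y) ≈ (11.0, -40.1).
Distances from that point to each station vs reported:
  Station 1: calculated 212.8 vs reported 212.8 → residual 0.0 km
  Station 2: calculated 273.8 vs reported 273.8 → residual 0.0 km
  Station 3: calculated 142.2 vs reported 142.2 → residual 0.0 km
  Station 4: calculated 178.8 vs reported 222.6 → residual 43.8 km
Station 1, Station 2, Station 3 are mutually consistent (residuals ≈ 0); Station 4 is off by 43.8 km.

Station 4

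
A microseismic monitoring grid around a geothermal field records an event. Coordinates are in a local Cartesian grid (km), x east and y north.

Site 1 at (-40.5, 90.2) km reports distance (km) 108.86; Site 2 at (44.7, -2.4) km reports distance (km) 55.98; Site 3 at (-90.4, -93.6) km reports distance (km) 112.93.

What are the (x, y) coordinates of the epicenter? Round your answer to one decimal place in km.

x ≈ -10.0 km, y ≈ -14.3 km

Circle about each station: (x + 40.5)² + (y − 90.2)² = 108.86²; (x − 44.7)² + (y + 2.4)² = 55.98²; (x + 90.4)² + (y + 93.6)² = 112.93².
Subtracting pairs of circle equations eliminates x²+y² and gives linear equations (the radical axes):
170.4 x − 185.2 y = 944.30
-99.8 x − 367.6 y = 6254.14
Solving the 2×2 system: x ≈ -10.0, y ≈ -14.3 km.
Check against Site 1 (with the unrounded x, y): √((x + 40.5)²+(y − 90.2)²) = 108.86 ≈ 108.86 km. ✓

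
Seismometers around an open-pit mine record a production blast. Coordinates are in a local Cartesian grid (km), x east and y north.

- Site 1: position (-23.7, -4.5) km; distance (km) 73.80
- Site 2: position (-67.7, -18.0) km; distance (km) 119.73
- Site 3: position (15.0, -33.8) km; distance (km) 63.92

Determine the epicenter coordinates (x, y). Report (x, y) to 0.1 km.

Circle about each station: (x + 23.7)² + (y + 4.5)² = 73.80²; (x + 67.7)² + (y + 18.0)² = 119.73²; (x − 15.0)² + (y + 33.8)² = 63.92².
Subtracting pairs of circle equations eliminates x²+y² and gives linear equations (the radical axes):
-88.0 x − 27.0 y = -4563.48
77.4 x − 58.6 y = 2146.17
Solving the 2×2 system: x ≈ 44.9, y ≈ 22.7 km.

x ≈ 44.9 km, y ≈ 22.7 km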